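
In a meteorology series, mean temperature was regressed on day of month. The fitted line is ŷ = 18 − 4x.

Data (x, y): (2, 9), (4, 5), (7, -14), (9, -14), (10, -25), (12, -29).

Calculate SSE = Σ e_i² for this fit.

x=2: ŷ = 18 − 4·2 = 10; e = 9 − 10 = -1
x=4: ŷ = 18 − 4·4 = 2; e = 5 − 2 = 3
x=7: ŷ = 18 − 4·7 = -10; e = -14 − (-10) = -4
x=9: ŷ = 18 − 4·9 = -18; e = -14 − (-18) = 4
x=10: ŷ = 18 − 4·10 = -22; e = -25 − (-22) = -3
x=12: ŷ = 18 − 4·12 = -30; e = -29 − (-30) = 1
SSE = 1 + 9 + 16 + 16 + 9 + 1 = 52

SSE = 52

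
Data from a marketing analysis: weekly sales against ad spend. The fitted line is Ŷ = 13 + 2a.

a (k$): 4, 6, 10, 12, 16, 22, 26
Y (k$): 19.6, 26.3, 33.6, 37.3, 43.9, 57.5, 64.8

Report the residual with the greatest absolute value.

e = -1.4

a=4: Ŷ = 13 + 2·4 = 21; e = 19.6 − 21 = -1.4
a=6: Ŷ = 13 + 2·6 = 25; e = 26.3 − 25 = 1.3
a=10: Ŷ = 13 + 2·10 = 33; e = 33.6 − 33 = 0.6
a=12: Ŷ = 13 + 2·12 = 37; e = 37.3 − 37 = 0.3
a=16: Ŷ = 13 + 2·16 = 45; e = 43.9 − 45 = -1.1
a=22: Ŷ = 13 + 2·22 = 57; e = 57.5 − 57 = 0.5
a=26: Ŷ = 13 + 2·26 = 65; e = 64.8 − 65 = -0.2
Largest |e| is 1.4 at a = 4, residual -1.4.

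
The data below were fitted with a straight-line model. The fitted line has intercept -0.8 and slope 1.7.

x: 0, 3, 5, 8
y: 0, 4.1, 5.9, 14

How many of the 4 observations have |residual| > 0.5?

x=0: ŷ = -0.8 + 1.7·0 = -0.8; e = 0 − (-0.8) = 0.8
x=3: ŷ = -0.8 + 1.7·3 = 4.3; e = 4.1 − 4.3 = -0.2
x=5: ŷ = -0.8 + 1.7·5 = 7.7; e = 5.9 − 7.7 = -1.8
x=8: ŷ = -0.8 + 1.7·8 = 12.8; e = 14 − 12.8 = 1.2
|e| > 0.5: x=0 (|e|=0.8), x=5 (|e|=1.8), x=8 (|e|=1.2) → 3

3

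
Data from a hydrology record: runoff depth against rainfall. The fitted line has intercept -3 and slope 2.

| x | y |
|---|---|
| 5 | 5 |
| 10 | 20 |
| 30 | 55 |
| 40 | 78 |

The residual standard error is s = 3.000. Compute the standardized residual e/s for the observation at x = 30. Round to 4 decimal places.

-0.6667

ŷ = -3 + 2·30 = 57
e = 55 − 57 = -2
e/s = -2 / 3.000 = -0.6667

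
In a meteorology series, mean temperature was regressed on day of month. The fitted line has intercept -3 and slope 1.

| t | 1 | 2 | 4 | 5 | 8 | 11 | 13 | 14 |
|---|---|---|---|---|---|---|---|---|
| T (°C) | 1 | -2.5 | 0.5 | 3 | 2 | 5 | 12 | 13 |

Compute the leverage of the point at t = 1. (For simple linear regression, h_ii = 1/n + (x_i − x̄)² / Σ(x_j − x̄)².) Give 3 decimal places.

h = 0.348

t̄ = (1 + 2 + 4 + 5 + 8 + 11 + 13 + 14)/8 = 7.25
Σ(t − t̄)² = 39.0625 + 27.5625 + 10.5625 + 5.0625 + 0.5625 + 14.0625 + 33.0625 + 45.5625 = 175.5
h = 1/8 + (-6.25)²/175.5 = 0.125 + 0.222578 = 0.348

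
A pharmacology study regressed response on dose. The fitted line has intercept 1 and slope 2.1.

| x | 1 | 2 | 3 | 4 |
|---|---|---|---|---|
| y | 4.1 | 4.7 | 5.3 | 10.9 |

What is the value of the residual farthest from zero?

x=1: ŷ = 1 + 2.1·1 = 3.1; e = 4.1 − 3.1 = 1
x=2: ŷ = 1 + 2.1·2 = 5.2; e = 4.7 − 5.2 = -0.5
x=3: ŷ = 1 + 2.1·3 = 7.3; e = 5.3 − 7.3 = -2
x=4: ŷ = 1 + 2.1·4 = 9.4; e = 10.9 − 9.4 = 1.5
Largest |e| is 2 at x = 3, residual -2.

e = -2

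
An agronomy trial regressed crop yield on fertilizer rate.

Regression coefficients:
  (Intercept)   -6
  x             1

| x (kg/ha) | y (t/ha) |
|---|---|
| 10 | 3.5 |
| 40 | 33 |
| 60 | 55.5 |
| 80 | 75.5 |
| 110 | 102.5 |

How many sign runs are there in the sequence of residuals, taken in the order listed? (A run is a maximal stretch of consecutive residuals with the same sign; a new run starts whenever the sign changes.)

x=10: ŷ = -6 + 10 = 4; e = 3.5 − 4 = -0.5
x=40: ŷ = -6 + 40 = 34; e = 33 − 34 = -1
x=60: ŷ = -6 + 60 = 54; e = 55.5 − 54 = 1.5
x=80: ŷ = -6 + 80 = 74; e = 75.5 − 74 = 1.5
x=110: ŷ = -6 + 110 = 104; e = 102.5 − 104 = -1.5
Signs: − − + + −
Runs: −×2, +×2, −×1 → 3

3 runs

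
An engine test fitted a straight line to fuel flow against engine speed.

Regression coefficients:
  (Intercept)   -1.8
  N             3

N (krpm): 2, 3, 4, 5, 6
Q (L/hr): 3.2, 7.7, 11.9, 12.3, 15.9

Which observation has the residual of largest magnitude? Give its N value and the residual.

N = 4, r = 1.7

N=2: ŷ = -1.8 + 3·2 = 4.2; r = 3.2 − 4.2 = -1
N=3: ŷ = -1.8 + 3·3 = 7.2; r = 7.7 − 7.2 = 0.5
N=4: ŷ = -1.8 + 3·4 = 10.2; r = 11.9 − 10.2 = 1.7
N=5: ŷ = -1.8 + 3·5 = 13.2; r = 12.3 − 13.2 = -0.9
N=6: ŷ = -1.8 + 3·6 = 16.2; r = 15.9 − 16.2 = -0.3
Largest |r| is 1.7 at N = 4, residual 1.7.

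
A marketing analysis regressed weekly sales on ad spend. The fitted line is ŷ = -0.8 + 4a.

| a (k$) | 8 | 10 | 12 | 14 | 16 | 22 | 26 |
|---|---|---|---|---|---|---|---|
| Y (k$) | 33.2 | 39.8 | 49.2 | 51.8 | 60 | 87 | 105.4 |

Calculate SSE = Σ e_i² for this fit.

a=8: ŷ = -0.8 + 4·8 = 31.2; e = 33.2 − 31.2 = 2
a=10: ŷ = -0.8 + 4·10 = 39.2; e = 39.8 − 39.2 = 0.6
a=12: ŷ = -0.8 + 4·12 = 47.2; e = 49.2 − 47.2 = 2
a=14: ŷ = -0.8 + 4·14 = 55.2; e = 51.8 − 55.2 = -3.4
a=16: ŷ = -0.8 + 4·16 = 63.2; e = 60 − 63.2 = -3.2
a=22: ŷ = -0.8 + 4·22 = 87.2; e = 87 − 87.2 = -0.2
a=26: ŷ = -0.8 + 4·26 = 103.2; e = 105.4 − 103.2 = 2.2
SSE = 4 + 0.36 + 4 + 11.56 + 10.24 + 0.04 + 4.84 = 35.04

SSE = 35.04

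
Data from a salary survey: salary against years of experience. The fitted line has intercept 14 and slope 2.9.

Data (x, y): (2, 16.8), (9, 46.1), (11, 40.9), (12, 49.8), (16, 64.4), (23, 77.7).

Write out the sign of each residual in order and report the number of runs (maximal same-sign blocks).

x=2: ŷ = 14 + 2.9·2 = 19.8; e = 16.8 − 19.8 = -3
x=9: ŷ = 14 + 2.9·9 = 40.1; e = 46.1 − 40.1 = 6
x=11: ŷ = 14 + 2.9·11 = 45.9; e = 40.9 − 45.9 = -5
x=12: ŷ = 14 + 2.9·12 = 48.8; e = 49.8 − 48.8 = 1
x=16: ŷ = 14 + 2.9·16 = 60.4; e = 64.4 − 60.4 = 4
x=23: ŷ = 14 + 2.9·23 = 80.7; e = 77.7 − 80.7 = -3
Signs: − + − + + −
Runs: −×1, +×1, −×1, +×2, −×1 → 5

5 runs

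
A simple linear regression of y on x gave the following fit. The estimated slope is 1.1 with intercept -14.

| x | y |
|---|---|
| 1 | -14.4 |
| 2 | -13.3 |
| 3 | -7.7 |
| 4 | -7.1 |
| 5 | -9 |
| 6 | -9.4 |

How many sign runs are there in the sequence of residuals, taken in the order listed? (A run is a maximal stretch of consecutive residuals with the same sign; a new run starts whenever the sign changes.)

3 runs

x=1: ŷ = -14 + 1.1·1 = -12.9; e = -14.4 − (-12.9) = -1.5
x=2: ŷ = -14 + 1.1·2 = -11.8; e = -13.3 − (-11.8) = -1.5
x=3: ŷ = -14 + 1.1·3 = -10.7; e = -7.7 − (-10.7) = 3
x=4: ŷ = -14 + 1.1·4 = -9.6; e = -7.1 − (-9.6) = 2.5
x=5: ŷ = -14 + 1.1·5 = -8.5; e = -9 − (-8.5) = -0.5
x=6: ŷ = -14 + 1.1·6 = -7.4; e = -9.4 − (-7.4) = -2
Signs: − − + + − −
Runs: −×2, +×2, −×2 → 3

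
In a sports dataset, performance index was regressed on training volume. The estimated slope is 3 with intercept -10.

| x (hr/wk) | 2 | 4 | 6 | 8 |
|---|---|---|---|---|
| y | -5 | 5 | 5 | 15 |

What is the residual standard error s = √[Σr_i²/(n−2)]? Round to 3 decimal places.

x=2: ŷ = -10 + 3·2 = -4; r = -5 − (-4) = -1
x=4: ŷ = -10 + 3·4 = 2; r = 5 − 2 = 3
x=6: ŷ = -10 + 3·6 = 8; r = 5 − 8 = -3
x=8: ŷ = -10 + 3·8 = 14; r = 15 − 14 = 1
SSE = 1 + 9 + 9 + 1 = 20
s = √(20/2) = √10 ≈ 3.162

s = 3.162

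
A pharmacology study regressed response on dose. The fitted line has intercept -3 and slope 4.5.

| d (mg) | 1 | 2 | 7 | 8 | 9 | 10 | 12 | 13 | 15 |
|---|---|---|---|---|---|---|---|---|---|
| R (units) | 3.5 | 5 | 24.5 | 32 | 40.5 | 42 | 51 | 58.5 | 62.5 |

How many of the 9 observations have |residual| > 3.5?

1

d=1: ŷ = -3 + 4.5·1 = 1.5; e = 3.5 − 1.5 = 2
d=2: ŷ = -3 + 4.5·2 = 6; e = 5 − 6 = -1
d=7: ŷ = -3 + 4.5·7 = 28.5; e = 24.5 − 28.5 = -4
d=8: ŷ = -3 + 4.5·8 = 33; e = 32 − 33 = -1
d=9: ŷ = -3 + 4.5·9 = 37.5; e = 40.5 − 37.5 = 3
d=10: ŷ = -3 + 4.5·10 = 42; e = 42 − 42 = 0
d=12: ŷ = -3 + 4.5·12 = 51; e = 51 − 51 = 0
d=13: ŷ = -3 + 4.5·13 = 55.5; e = 58.5 − 55.5 = 3
d=15: ŷ = -3 + 4.5·15 = 64.5; e = 62.5 − 64.5 = -2
|e| > 3.5: d=7 (|e|=4) → 1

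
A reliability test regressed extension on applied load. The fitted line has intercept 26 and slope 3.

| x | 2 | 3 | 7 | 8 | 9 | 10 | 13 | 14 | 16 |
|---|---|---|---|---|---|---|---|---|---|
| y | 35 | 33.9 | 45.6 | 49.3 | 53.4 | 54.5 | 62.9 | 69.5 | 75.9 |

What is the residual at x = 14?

ŷ = 26 + 3·14 = 68
r = 69.5 − 68 = 1.5

r = 1.5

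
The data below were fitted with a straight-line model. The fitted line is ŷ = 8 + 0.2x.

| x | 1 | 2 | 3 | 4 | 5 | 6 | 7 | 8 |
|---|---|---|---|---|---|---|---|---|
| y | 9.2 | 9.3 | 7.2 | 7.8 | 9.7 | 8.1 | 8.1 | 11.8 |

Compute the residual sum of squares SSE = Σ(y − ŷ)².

x=1: ŷ = 8 + 0.2·1 = 8.2; e = 9.2 − 8.2 = 1
x=2: ŷ = 8 + 0.2·2 = 8.4; e = 9.3 − 8.4 = 0.9
x=3: ŷ = 8 + 0.2·3 = 8.6; e = 7.2 − 8.6 = -1.4
x=4: ŷ = 8 + 0.2·4 = 8.8; e = 7.8 − 8.8 = -1
x=5: ŷ = 8 + 0.2·5 = 9; e = 9.7 − 9 = 0.7
x=6: ŷ = 8 + 0.2·6 = 9.2; e = 8.1 − 9.2 = -1.1
x=7: ŷ = 8 + 0.2·7 = 9.4; e = 8.1 − 9.4 = -1.3
x=8: ŷ = 8 + 0.2·8 = 9.6; e = 11.8 − 9.6 = 2.2
SSE = 1 + 0.81 + 1.96 + 1 + 0.49 + 1.21 + 1.69 + 4.84 = 13

SSE = 13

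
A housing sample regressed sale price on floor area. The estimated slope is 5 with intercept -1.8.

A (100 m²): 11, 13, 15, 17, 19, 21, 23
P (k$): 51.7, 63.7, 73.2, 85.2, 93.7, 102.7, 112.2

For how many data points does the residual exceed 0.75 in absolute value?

A=11: ŷ = -1.8 + 5·11 = 53.2; e = 51.7 − 53.2 = -1.5
A=13: ŷ = -1.8 + 5·13 = 63.2; e = 63.7 − 63.2 = 0.5
A=15: ŷ = -1.8 + 5·15 = 73.2; e = 73.2 − 73.2 = 0
A=17: ŷ = -1.8 + 5·17 = 83.2; e = 85.2 − 83.2 = 2
A=19: ŷ = -1.8 + 5·19 = 93.2; e = 93.7 − 93.2 = 0.5
A=21: ŷ = -1.8 + 5·21 = 103.2; e = 102.7 − 103.2 = -0.5
A=23: ŷ = -1.8 + 5·23 = 113.2; e = 112.2 − 113.2 = -1
|e| > 0.75: A=11 (|e|=1.5), A=17 (|e|=2), A=23 (|e|=1) → 3

3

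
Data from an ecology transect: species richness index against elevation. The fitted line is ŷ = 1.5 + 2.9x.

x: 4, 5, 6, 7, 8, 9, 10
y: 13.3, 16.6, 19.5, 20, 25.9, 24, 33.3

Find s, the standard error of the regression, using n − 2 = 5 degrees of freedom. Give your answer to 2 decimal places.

x=4: ŷ = 1.5 + 2.9·4 = 13.1; e = 13.3 − 13.1 = 0.2
x=5: ŷ = 1.5 + 2.9·5 = 16; e = 16.6 − 16 = 0.6
x=6: ŷ = 1.5 + 2.9·6 = 18.9; e = 19.5 − 18.9 = 0.6
x=7: ŷ = 1.5 + 2.9·7 = 21.8; e = 20 − 21.8 = -1.8
x=8: ŷ = 1.5 + 2.9·8 = 24.7; e = 25.9 − 24.7 = 1.2
x=9: ŷ = 1.5 + 2.9·9 = 27.6; e = 24 − 27.6 = -3.6
x=10: ŷ = 1.5 + 2.9·10 = 30.5; e = 33.3 − 30.5 = 2.8
SSE = 0.04 + 0.36 + 0.36 + 3.24 + 1.44 + 12.96 + 7.84 = 26.24
s = √(26.24/5) = √5.248 ≈ 2.29

s = 2.29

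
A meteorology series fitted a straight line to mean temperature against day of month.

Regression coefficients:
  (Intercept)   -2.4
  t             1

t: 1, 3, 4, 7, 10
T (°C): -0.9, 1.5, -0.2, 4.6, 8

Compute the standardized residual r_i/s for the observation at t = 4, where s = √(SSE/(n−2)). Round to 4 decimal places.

-1.4763

t=1: T̂ = -2.4 + 1 = -1.4; r = -0.9 − (-1.4) = 0.5
t=3: T̂ = -2.4 + 3 = 0.6; r = 1.5 − 0.6 = 0.9
t=4: T̂ = -2.4 + 4 = 1.6; r = -0.2 − 1.6 = -1.8
t=7: T̂ = -2.4 + 7 = 4.6; r = 4.6 − 4.6 = 0
t=10: T̂ = -2.4 + 10 = 7.6; r = 8 − 7.6 = 0.4
SSE = 0.25 + 0.81 + 3.24 + 0 + 0.16 = 4.46
s = √(4.46/3) = 1.21929
r/s = -1.8 / 1.21929 = -1.4763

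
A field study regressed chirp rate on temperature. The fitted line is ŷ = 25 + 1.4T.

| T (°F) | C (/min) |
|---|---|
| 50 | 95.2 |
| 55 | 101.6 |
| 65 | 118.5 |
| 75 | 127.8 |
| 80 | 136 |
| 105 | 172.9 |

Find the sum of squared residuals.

T=50: ŷ = 25 + 1.4·50 = 95; e = 95.2 − 95 = 0.2
T=55: ŷ = 25 + 1.4·55 = 102; e = 101.6 − 102 = -0.4
T=65: ŷ = 25 + 1.4·65 = 116; e = 118.5 − 116 = 2.5
T=75: ŷ = 25 + 1.4·75 = 130; e = 127.8 − 130 = -2.2
T=80: ŷ = 25 + 1.4·80 = 137; e = 136 − 137 = -1
T=105: ŷ = 25 + 1.4·105 = 172; e = 172.9 − 172 = 0.9
SSE = 0.04 + 0.16 + 6.25 + 4.84 + 1 + 0.81 = 13.1

SSE = 13.1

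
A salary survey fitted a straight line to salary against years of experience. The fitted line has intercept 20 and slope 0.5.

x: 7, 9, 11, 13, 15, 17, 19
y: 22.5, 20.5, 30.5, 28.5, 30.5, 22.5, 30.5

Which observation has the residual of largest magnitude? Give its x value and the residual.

x=7: ŷ = 20 + 0.5·7 = 23.5; e = 22.5 − 23.5 = -1
x=9: ŷ = 20 + 0.5·9 = 24.5; e = 20.5 − 24.5 = -4
x=11: ŷ = 20 + 0.5·11 = 25.5; e = 30.5 − 25.5 = 5
x=13: ŷ = 20 + 0.5·13 = 26.5; e = 28.5 − 26.5 = 2
x=15: ŷ = 20 + 0.5·15 = 27.5; e = 30.5 − 27.5 = 3
x=17: ŷ = 20 + 0.5·17 = 28.5; e = 22.5 − 28.5 = -6
x=19: ŷ = 20 + 0.5·19 = 29.5; e = 30.5 − 29.5 = 1
Largest |e| is 6 at x = 17, residual -6.

x = 17, e = -6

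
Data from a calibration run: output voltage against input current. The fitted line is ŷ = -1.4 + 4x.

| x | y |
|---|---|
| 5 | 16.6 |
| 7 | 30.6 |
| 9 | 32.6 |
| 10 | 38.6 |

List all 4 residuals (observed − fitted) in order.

-2, 4, -2, 0

x=5: ŷ = -1.4 + 4·5 = 18.6; r = 16.6 − 18.6 = -2
x=7: ŷ = -1.4 + 4·7 = 26.6; r = 30.6 − 26.6 = 4
x=9: ŷ = -1.4 + 4·9 = 34.6; r = 32.6 − 34.6 = -2
x=10: ŷ = -1.4 + 4·10 = 38.6; r = 38.6 − 38.6 = 0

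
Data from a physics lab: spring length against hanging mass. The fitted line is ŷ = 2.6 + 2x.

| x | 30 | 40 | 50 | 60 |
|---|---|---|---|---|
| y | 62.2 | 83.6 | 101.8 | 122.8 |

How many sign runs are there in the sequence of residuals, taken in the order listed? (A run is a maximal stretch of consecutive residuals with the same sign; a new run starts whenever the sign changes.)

x=30: ŷ = 2.6 + 2·30 = 62.6; r = 62.2 − 62.6 = -0.4
x=40: ŷ = 2.6 + 2·40 = 82.6; r = 83.6 − 82.6 = 1
x=50: ŷ = 2.6 + 2·50 = 102.6; r = 101.8 − 102.6 = -0.8
x=60: ŷ = 2.6 + 2·60 = 122.6; r = 122.8 − 122.6 = 0.2
Signs: − + − +
Runs: −×1, +×1, −×1, +×1 → 4

4 runs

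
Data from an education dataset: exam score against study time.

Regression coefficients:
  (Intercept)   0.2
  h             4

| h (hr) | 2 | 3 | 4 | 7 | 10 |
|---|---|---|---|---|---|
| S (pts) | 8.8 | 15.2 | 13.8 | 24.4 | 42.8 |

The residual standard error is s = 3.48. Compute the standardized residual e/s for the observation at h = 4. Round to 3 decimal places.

-0.690

Ŝ = 0.2 + 4·4 = 16.2
e = 13.8 − 16.2 = -2.4
e/s = -2.4 / 3.48 = -0.690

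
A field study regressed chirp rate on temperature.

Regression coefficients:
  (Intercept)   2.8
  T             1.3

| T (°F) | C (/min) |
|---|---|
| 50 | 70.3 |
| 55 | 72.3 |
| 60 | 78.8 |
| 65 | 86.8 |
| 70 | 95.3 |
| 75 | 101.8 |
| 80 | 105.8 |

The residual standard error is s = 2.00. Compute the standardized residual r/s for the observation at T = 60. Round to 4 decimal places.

ŷ = 2.8 + 1.3·60 = 80.8
r = 78.8 − 80.8 = -2
r/s = -2 / 2.00 = -1.0000

-1.0000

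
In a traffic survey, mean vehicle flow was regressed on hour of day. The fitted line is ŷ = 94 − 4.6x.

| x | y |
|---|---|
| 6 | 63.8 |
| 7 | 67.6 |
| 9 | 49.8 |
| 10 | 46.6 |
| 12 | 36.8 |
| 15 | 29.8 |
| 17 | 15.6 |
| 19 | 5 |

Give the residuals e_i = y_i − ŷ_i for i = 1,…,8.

x=6: ŷ = 94 − 4.6·6 = 66.4; e = 63.8 − 66.4 = -2.6
x=7: ŷ = 94 − 4.6·7 = 61.8; e = 67.6 − 61.8 = 5.8
x=9: ŷ = 94 − 4.6·9 = 52.6; e = 49.8 − 52.6 = -2.8
x=10: ŷ = 94 − 4.6·10 = 48; e = 46.6 − 48 = -1.4
x=12: ŷ = 94 − 4.6·12 = 38.8; e = 36.8 − 38.8 = -2
x=15: ŷ = 94 − 4.6·15 = 25; e = 29.8 − 25 = 4.8
x=17: ŷ = 94 − 4.6·17 = 15.8; e = 15.6 − 15.8 = -0.2
x=19: ŷ = 94 − 4.6·19 = 6.6; e = 5 − 6.6 = -1.6

-2.6, 5.8, -2.8, -1.4, -2, 4.8, -0.2, -1.6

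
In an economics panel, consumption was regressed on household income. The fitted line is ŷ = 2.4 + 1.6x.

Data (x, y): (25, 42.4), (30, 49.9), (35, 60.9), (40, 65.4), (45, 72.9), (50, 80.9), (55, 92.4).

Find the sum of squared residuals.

SSE = 16

x=25: ŷ = 2.4 + 1.6·25 = 42.4; r = 42.4 − 42.4 = 0
x=30: ŷ = 2.4 + 1.6·30 = 50.4; r = 49.9 − 50.4 = -0.5
x=35: ŷ = 2.4 + 1.6·35 = 58.4; r = 60.9 − 58.4 = 2.5
x=40: ŷ = 2.4 + 1.6·40 = 66.4; r = 65.4 − 66.4 = -1
x=45: ŷ = 2.4 + 1.6·45 = 74.4; r = 72.9 − 74.4 = -1.5
x=50: ŷ = 2.4 + 1.6·50 = 82.4; r = 80.9 − 82.4 = -1.5
x=55: ŷ = 2.4 + 1.6·55 = 90.4; r = 92.4 − 90.4 = 2
SSE = 0 + 0.25 + 6.25 + 1 + 2.25 + 2.25 + 4 = 16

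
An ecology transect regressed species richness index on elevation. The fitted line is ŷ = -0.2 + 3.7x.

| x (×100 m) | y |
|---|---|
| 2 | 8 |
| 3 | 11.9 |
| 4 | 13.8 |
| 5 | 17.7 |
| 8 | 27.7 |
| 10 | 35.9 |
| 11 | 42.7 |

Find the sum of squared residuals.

x=2: ŷ = -0.2 + 3.7·2 = 7.2; e = 8 − 7.2 = 0.8
x=3: ŷ = -0.2 + 3.7·3 = 10.9; e = 11.9 − 10.9 = 1
x=4: ŷ = -0.2 + 3.7·4 = 14.6; e = 13.8 − 14.6 = -0.8
x=5: ŷ = -0.2 + 3.7·5 = 18.3; e = 17.7 − 18.3 = -0.6
x=8: ŷ = -0.2 + 3.7·8 = 29.4; e = 27.7 − 29.4 = -1.7
x=10: ŷ = -0.2 + 3.7·10 = 36.8; e = 35.9 − 36.8 = -0.9
x=11: ŷ = -0.2 + 3.7·11 = 40.5; e = 42.7 − 40.5 = 2.2
SSE = 0.64 + 1 + 0.64 + 0.36 + 2.89 + 0.81 + 4.84 = 11.18

SSE = 11.18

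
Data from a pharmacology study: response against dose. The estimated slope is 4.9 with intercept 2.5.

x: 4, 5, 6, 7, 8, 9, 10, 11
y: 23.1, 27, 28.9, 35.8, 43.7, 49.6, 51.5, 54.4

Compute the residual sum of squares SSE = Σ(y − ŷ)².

SSE = 28

x=4: ŷ = 2.5 + 4.9·4 = 22.1; r = 23.1 − 22.1 = 1
x=5: ŷ = 2.5 + 4.9·5 = 27; r = 27 − 27 = 0
x=6: ŷ = 2.5 + 4.9·6 = 31.9; r = 28.9 − 31.9 = -3
x=7: ŷ = 2.5 + 4.9·7 = 36.8; r = 35.8 − 36.8 = -1
x=8: ŷ = 2.5 + 4.9·8 = 41.7; r = 43.7 − 41.7 = 2
x=9: ŷ = 2.5 + 4.9·9 = 46.6; r = 49.6 − 46.6 = 3
x=10: ŷ = 2.5 + 4.9·10 = 51.5; r = 51.5 − 51.5 = 0
x=11: ŷ = 2.5 + 4.9·11 = 56.4; r = 54.4 − 56.4 = -2
SSE = 1 + 0 + 9 + 1 + 4 + 9 + 0 + 4 = 28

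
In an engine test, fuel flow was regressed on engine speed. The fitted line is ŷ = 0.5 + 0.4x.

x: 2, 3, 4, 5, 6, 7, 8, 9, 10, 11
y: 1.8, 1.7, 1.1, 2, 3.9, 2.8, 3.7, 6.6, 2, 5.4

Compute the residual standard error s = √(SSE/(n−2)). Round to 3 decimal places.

s = 1.392

x=2: ŷ = 0.5 + 0.4·2 = 1.3; r = 1.8 − 1.3 = 0.5
x=3: ŷ = 0.5 + 0.4·3 = 1.7; r = 1.7 − 1.7 = 0
x=4: ŷ = 0.5 + 0.4·4 = 2.1; r = 1.1 − 2.1 = -1
x=5: ŷ = 0.5 + 0.4·5 = 2.5; r = 2 − 2.5 = -0.5
x=6: ŷ = 0.5 + 0.4·6 = 2.9; r = 3.9 − 2.9 = 1
x=7: ŷ = 0.5 + 0.4·7 = 3.3; r = 2.8 − 3.3 = -0.5
x=8: ŷ = 0.5 + 0.4·8 = 3.7; r = 3.7 − 3.7 = 0
x=9: ŷ = 0.5 + 0.4·9 = 4.1; r = 6.6 − 4.1 = 2.5
x=10: ŷ = 0.5 + 0.4·10 = 4.5; r = 2 − 4.5 = -2.5
x=11: ŷ = 0.5 + 0.4·11 = 4.9; r = 5.4 − 4.9 = 0.5
SSE = 0.25 + 0 + 1 + 0.25 + 1 + 0.25 + 0 + 6.25 + 6.25 + 0.25 = 15.5
s = √(15.5/8) = √1.9375 ≈ 1.392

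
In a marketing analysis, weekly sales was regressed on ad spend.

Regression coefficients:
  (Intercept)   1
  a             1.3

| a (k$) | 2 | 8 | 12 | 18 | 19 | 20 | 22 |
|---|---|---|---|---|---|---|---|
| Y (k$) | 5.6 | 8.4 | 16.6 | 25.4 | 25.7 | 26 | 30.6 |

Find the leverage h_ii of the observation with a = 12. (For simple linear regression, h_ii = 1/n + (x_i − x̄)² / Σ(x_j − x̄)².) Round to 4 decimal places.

ā = (2 + 8 + 12 + 18 + 19 + 20 + 22)/7 = 14.4286
Σ(a − ā)² = 154.469 + 41.3265 + 5.89796 + 12.7551 + 20.898 + 31.0408 + 57.3265 = 323.714
h = 1/7 + (-2.42857)²/323.714 = 0.142857 + 0.0182196 = 0.1611

h = 0.1611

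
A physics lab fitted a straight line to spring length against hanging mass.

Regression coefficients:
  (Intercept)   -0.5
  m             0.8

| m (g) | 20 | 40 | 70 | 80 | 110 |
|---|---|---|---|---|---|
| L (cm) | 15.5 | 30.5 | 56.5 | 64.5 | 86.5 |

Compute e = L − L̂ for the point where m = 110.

L̂ = -0.5 + 0.8·110 = 87.5
e = 86.5 − 87.5 = -1

e = -1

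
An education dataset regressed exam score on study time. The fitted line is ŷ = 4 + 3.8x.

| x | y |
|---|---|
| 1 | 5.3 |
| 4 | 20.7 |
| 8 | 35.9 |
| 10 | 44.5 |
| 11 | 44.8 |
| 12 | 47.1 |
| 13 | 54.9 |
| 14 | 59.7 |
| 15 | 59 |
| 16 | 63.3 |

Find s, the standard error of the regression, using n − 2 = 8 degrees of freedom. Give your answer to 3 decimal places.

s = 2.208

x=1: ŷ = 4 + 3.8·1 = 7.8; e = 5.3 − 7.8 = -2.5
x=4: ŷ = 4 + 3.8·4 = 19.2; e = 20.7 − 19.2 = 1.5
x=8: ŷ = 4 + 3.8·8 = 34.4; e = 35.9 − 34.4 = 1.5
x=10: ŷ = 4 + 3.8·10 = 42; e = 44.5 − 42 = 2.5
x=11: ŷ = 4 + 3.8·11 = 45.8; e = 44.8 − 45.8 = -1
x=12: ŷ = 4 + 3.8·12 = 49.6; e = 47.1 − 49.6 = -2.5
x=13: ŷ = 4 + 3.8·13 = 53.4; e = 54.9 − 53.4 = 1.5
x=14: ŷ = 4 + 3.8·14 = 57.2; e = 59.7 − 57.2 = 2.5
x=15: ŷ = 4 + 3.8·15 = 61; e = 59 − 61 = -2
x=16: ŷ = 4 + 3.8·16 = 64.8; e = 63.3 − 64.8 = -1.5
SSE = 6.25 + 2.25 + 2.25 + 6.25 + 1 + 6.25 + 2.25 + 6.25 + 4 + 2.25 = 39
s = √(39/8) = √4.875 ≈ 2.208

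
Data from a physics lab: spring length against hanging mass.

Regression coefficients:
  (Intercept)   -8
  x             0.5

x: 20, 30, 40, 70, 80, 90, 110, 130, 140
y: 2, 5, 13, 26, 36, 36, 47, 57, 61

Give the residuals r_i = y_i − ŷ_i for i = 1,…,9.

x=20: ŷ = -8 + 0.5·20 = 2; r = 2 − 2 = 0
x=30: ŷ = -8 + 0.5·30 = 7; r = 5 − 7 = -2
x=40: ŷ = -8 + 0.5·40 = 12; r = 13 − 12 = 1
x=70: ŷ = -8 + 0.5·70 = 27; r = 26 − 27 = -1
x=80: ŷ = -8 + 0.5·80 = 32; r = 36 − 32 = 4
x=90: ŷ = -8 + 0.5·90 = 37; r = 36 − 37 = -1
x=110: ŷ = -8 + 0.5·110 = 47; r = 47 − 47 = 0
x=130: ŷ = -8 + 0.5·130 = 57; r = 57 − 57 = 0
x=140: ŷ = -8 + 0.5·140 = 62; r = 61 − 62 = -1

0, -2, 1, -1, 4, -1, 0, 0, -1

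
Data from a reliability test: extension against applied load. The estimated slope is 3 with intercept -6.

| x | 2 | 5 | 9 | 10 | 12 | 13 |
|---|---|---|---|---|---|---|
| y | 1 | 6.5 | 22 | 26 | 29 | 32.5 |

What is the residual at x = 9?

e = 1

ŷ = -6 + 3·9 = 21
e = 22 − 21 = 1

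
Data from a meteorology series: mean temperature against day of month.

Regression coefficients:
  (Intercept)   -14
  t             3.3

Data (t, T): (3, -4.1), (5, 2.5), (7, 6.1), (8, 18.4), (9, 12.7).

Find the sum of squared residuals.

SSE = 54

t=3: T̂ = -14 + 3.3·3 = -4.1; r = -4.1 − (-4.1) = 0
t=5: T̂ = -14 + 3.3·5 = 2.5; r = 2.5 − 2.5 = 0
t=7: T̂ = -14 + 3.3·7 = 9.1; r = 6.1 − 9.1 = -3
t=8: T̂ = -14 + 3.3·8 = 12.4; r = 18.4 − 12.4 = 6
t=9: T̂ = -14 + 3.3·9 = 15.7; r = 12.7 − 15.7 = -3
SSE = 0 + 0 + 9 + 36 + 9 = 54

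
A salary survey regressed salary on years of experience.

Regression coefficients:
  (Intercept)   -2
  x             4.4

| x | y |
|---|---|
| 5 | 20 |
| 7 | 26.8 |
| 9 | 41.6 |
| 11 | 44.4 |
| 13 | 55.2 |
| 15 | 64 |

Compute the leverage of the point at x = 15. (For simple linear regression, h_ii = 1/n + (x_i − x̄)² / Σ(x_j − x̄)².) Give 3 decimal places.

h = 0.524

x̄ = (5 + 7 + 9 + 11 + 13 + 15)/6 = 10
Σ(x − x̄)² = 25 + 9 + 1 + 1 + 9 + 25 = 70
h = 1/6 + (5)²/70 = 0.166667 + 0.357143 = 0.524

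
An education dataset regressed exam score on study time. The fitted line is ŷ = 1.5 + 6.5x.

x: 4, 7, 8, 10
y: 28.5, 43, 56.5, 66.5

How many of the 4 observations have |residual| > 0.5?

x=4: ŷ = 1.5 + 6.5·4 = 27.5; r = 28.5 − 27.5 = 1
x=7: ŷ = 1.5 + 6.5·7 = 47; r = 43 − 47 = -4
x=8: ŷ = 1.5 + 6.5·8 = 53.5; r = 56.5 − 53.5 = 3
x=10: ŷ = 1.5 + 6.5·10 = 66.5; r = 66.5 − 66.5 = 0
|r| > 0.5: x=4 (|r|=1), x=7 (|r|=4), x=8 (|r|=3) → 3

3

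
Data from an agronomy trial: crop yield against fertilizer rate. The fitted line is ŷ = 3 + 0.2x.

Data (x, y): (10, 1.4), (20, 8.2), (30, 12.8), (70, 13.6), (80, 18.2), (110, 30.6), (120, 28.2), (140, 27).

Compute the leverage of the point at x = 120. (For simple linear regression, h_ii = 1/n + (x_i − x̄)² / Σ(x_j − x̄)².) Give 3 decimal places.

x̄ = (10 + 20 + 30 + 70 + 80 + 110 + 120 + 140)/8 = 72.5
Σ(x − x̄)² = 3906.25 + 2756.25 + 1806.25 + 6.25 + 56.25 + 1406.25 + 2256.25 + 4556.25 = 16750
h = 1/8 + (47.5)²/16750 = 0.125 + 0.134701 = 0.260

h = 0.260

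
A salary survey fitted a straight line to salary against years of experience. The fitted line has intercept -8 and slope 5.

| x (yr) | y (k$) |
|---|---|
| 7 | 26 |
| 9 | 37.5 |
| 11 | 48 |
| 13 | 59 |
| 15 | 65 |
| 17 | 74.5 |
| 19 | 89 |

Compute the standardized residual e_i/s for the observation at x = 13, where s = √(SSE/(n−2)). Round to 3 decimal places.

0.988

x=7: ŷ = -8 + 5·7 = 27; e = 26 − 27 = -1
x=9: ŷ = -8 + 5·9 = 37; e = 37.5 − 37 = 0.5
x=11: ŷ = -8 + 5·11 = 47; e = 48 − 47 = 1
x=13: ŷ = -8 + 5·13 = 57; e = 59 − 57 = 2
x=15: ŷ = -8 + 5·15 = 67; e = 65 − 67 = -2
x=17: ŷ = -8 + 5·17 = 77; e = 74.5 − 77 = -2.5
x=19: ŷ = -8 + 5·19 = 87; e = 89 − 87 = 2
SSE = 1 + 0.25 + 1 + 4 + 4 + 6.25 + 4 = 20.5
s = √(20.5/5) = 2.02485
e/s = 2 / 2.02485 = 0.988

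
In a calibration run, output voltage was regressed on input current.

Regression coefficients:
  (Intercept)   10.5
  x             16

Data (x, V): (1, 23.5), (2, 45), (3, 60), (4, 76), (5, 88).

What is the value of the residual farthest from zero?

e = -3

x=1: ŷ = 10.5 + 16·1 = 26.5; e = 23.5 − 26.5 = -3
x=2: ŷ = 10.5 + 16·2 = 42.5; e = 45 − 42.5 = 2.5
x=3: ŷ = 10.5 + 16·3 = 58.5; e = 60 − 58.5 = 1.5
x=4: ŷ = 10.5 + 16·4 = 74.5; e = 76 − 74.5 = 1.5
x=5: ŷ = 10.5 + 16·5 = 90.5; e = 88 − 90.5 = -2.5
Largest |e| is 3 at x = 1, residual -3.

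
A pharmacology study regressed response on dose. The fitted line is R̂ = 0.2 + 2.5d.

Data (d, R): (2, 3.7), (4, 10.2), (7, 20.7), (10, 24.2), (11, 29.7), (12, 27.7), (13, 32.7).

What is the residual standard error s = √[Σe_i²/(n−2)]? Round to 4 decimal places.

s = 2.1213

d=2: R̂ = 0.2 + 2.5·2 = 5.2; e = 3.7 − 5.2 = -1.5
d=4: R̂ = 0.2 + 2.5·4 = 10.2; e = 10.2 − 10.2 = 0
d=7: R̂ = 0.2 + 2.5·7 = 17.7; e = 20.7 − 17.7 = 3
d=10: R̂ = 0.2 + 2.5·10 = 25.2; e = 24.2 − 25.2 = -1
d=11: R̂ = 0.2 + 2.5·11 = 27.7; e = 29.7 − 27.7 = 2
d=12: R̂ = 0.2 + 2.5·12 = 30.2; e = 27.7 − 30.2 = -2.5
d=13: R̂ = 0.2 + 2.5·13 = 32.7; e = 32.7 − 32.7 = 0
SSE = 2.25 + 0 + 9 + 1 + 4 + 6.25 + 0 = 22.5
s = √(22.5/5) = √4.5 ≈ 2.1213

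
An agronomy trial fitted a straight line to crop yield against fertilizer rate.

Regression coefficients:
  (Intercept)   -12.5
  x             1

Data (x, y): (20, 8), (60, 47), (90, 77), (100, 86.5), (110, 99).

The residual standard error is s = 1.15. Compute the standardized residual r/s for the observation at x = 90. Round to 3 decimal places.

-0.435

ŷ = -12.5 + 90 = 77.5
r = 77 − 77.5 = -0.5
r/s = -0.5 / 1.15 = -0.435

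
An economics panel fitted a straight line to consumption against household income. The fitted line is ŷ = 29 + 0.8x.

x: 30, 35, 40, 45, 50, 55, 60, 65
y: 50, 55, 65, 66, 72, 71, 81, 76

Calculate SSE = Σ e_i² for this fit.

SSE = 84

x=30: ŷ = 29 + 0.8·30 = 53; e = 50 − 53 = -3
x=35: ŷ = 29 + 0.8·35 = 57; e = 55 − 57 = -2
x=40: ŷ = 29 + 0.8·40 = 61; e = 65 − 61 = 4
x=45: ŷ = 29 + 0.8·45 = 65; e = 66 − 65 = 1
x=50: ŷ = 29 + 0.8·50 = 69; e = 72 − 69 = 3
x=55: ŷ = 29 + 0.8·55 = 73; e = 71 − 73 = -2
x=60: ŷ = 29 + 0.8·60 = 77; e = 81 − 77 = 4
x=65: ŷ = 29 + 0.8·65 = 81; e = 76 − 81 = -5
SSE = 9 + 4 + 16 + 1 + 9 + 4 + 16 + 25 = 84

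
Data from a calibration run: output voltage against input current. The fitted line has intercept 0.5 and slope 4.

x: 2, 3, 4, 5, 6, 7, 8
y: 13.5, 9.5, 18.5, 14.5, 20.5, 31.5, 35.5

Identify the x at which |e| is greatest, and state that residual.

x = 5, e = -6

x=2: ŷ = 0.5 + 4·2 = 8.5; e = 13.5 − 8.5 = 5
x=3: ŷ = 0.5 + 4·3 = 12.5; e = 9.5 − 12.5 = -3
x=4: ŷ = 0.5 + 4·4 = 16.5; e = 18.5 − 16.5 = 2
x=5: ŷ = 0.5 + 4·5 = 20.5; e = 14.5 − 20.5 = -6
x=6: ŷ = 0.5 + 4·6 = 24.5; e = 20.5 − 24.5 = -4
x=7: ŷ = 0.5 + 4·7 = 28.5; e = 31.5 − 28.5 = 3
x=8: ŷ = 0.5 + 4·8 = 32.5; e = 35.5 − 32.5 = 3
Largest |e| is 6 at x = 5, residual -6.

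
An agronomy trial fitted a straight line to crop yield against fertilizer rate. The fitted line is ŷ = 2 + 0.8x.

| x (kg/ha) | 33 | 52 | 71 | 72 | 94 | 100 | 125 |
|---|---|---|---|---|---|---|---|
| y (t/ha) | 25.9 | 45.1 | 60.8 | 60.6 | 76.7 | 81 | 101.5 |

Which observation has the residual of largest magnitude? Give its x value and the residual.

x = 33, e = -2.5

x=33: ŷ = 2 + 0.8·33 = 28.4; e = 25.9 − 28.4 = -2.5
x=52: ŷ = 2 + 0.8·52 = 43.6; e = 45.1 − 43.6 = 1.5
x=71: ŷ = 2 + 0.8·71 = 58.8; e = 60.8 − 58.8 = 2
x=72: ŷ = 2 + 0.8·72 = 59.6; e = 60.6 − 59.6 = 1
x=94: ŷ = 2 + 0.8·94 = 77.2; e = 76.7 − 77.2 = -0.5
x=100: ŷ = 2 + 0.8·100 = 82; e = 81 − 82 = -1
x=125: ŷ = 2 + 0.8·125 = 102; e = 101.5 − 102 = -0.5
Largest |e| is 2.5 at x = 33, residual -2.5.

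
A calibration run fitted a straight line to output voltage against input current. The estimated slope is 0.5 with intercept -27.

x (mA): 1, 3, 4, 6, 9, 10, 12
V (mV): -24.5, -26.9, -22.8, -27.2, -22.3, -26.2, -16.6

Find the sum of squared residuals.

x=1: V̂ = -27 + 0.5·1 = -26.5; e = -24.5 − (-26.5) = 2
x=3: V̂ = -27 + 0.5·3 = -25.5; e = -26.9 − (-25.5) = -1.4
x=4: V̂ = -27 + 0.5·4 = -25; e = -22.8 − (-25) = 2.2
x=6: V̂ = -27 + 0.5·6 = -24; e = -27.2 − (-24) = -3.2
x=9: V̂ = -27 + 0.5·9 = -22.5; e = -22.3 − (-22.5) = 0.2
x=10: V̂ = -27 + 0.5·10 = -22; e = -26.2 − (-22) = -4.2
x=12: V̂ = -27 + 0.5·12 = -21; e = -16.6 − (-21) = 4.4
SSE = 4 + 1.96 + 4.84 + 10.24 + 0.04 + 17.64 + 19.36 = 58.08

SSE = 58.08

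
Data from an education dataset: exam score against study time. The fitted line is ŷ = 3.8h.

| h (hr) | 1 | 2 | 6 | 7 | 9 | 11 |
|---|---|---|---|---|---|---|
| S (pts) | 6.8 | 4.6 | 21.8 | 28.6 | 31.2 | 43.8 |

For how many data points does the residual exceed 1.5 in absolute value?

h=1: ŷ = 3.8·1 = 3.8; r = 6.8 − 3.8 = 3
h=2: ŷ = 3.8·2 = 7.6; r = 4.6 − 7.6 = -3
h=6: ŷ = 3.8·6 = 22.8; r = 21.8 − 22.8 = -1
h=7: ŷ = 3.8·7 = 26.6; r = 28.6 − 26.6 = 2
h=9: ŷ = 3.8·9 = 34.2; r = 31.2 − 34.2 = -3
h=11: ŷ = 3.8·11 = 41.8; r = 43.8 − 41.8 = 2
|r| > 1.5: h=1 (|r|=3), h=2 (|r|=3), h=7 (|r|=2), h=9 (|r|=3), h=11 (|r|=2) → 5

5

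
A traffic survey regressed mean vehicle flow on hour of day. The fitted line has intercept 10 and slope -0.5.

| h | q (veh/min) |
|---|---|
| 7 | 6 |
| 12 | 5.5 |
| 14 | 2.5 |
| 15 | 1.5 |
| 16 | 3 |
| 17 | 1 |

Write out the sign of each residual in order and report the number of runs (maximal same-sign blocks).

h=7: q̂ = 10 − 0.5·7 = 6.5; r = 6 − 6.5 = -0.5
h=12: q̂ = 10 − 0.5·12 = 4; r = 5.5 − 4 = 1.5
h=14: q̂ = 10 − 0.5·14 = 3; r = 2.5 − 3 = -0.5
h=15: q̂ = 10 − 0.5·15 = 2.5; r = 1.5 − 2.5 = -1
h=16: q̂ = 10 − 0.5·16 = 2; r = 3 − 2 = 1
h=17: q̂ = 10 − 0.5·17 = 1.5; r = 1 − 1.5 = -0.5
Signs: − + − − + −
Runs: −×1, +×1, −×2, +×1, −×1 → 5

5 runs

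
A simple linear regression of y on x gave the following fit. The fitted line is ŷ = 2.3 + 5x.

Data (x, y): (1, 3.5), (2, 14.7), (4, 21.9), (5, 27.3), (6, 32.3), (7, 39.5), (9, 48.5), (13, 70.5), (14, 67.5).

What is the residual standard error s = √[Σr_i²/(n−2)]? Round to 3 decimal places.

x=1: ŷ = 2.3 + 5·1 = 7.3; r = 3.5 − 7.3 = -3.8
x=2: ŷ = 2.3 + 5·2 = 12.3; r = 14.7 − 12.3 = 2.4
x=4: ŷ = 2.3 + 5·4 = 22.3; r = 21.9 − 22.3 = -0.4
x=5: ŷ = 2.3 + 5·5 = 27.3; r = 27.3 − 27.3 = 0
x=6: ŷ = 2.3 + 5·6 = 32.3; r = 32.3 − 32.3 = 0
x=7: ŷ = 2.3 + 5·7 = 37.3; r = 39.5 − 37.3 = 2.2
x=9: ŷ = 2.3 + 5·9 = 47.3; r = 48.5 − 47.3 = 1.2
x=13: ŷ = 2.3 + 5·13 = 67.3; r = 70.5 − 67.3 = 3.2
x=14: ŷ = 2.3 + 5·14 = 72.3; r = 67.5 − 72.3 = -4.8
SSE = 14.44 + 5.76 + 0.16 + 0 + 0 + 4.84 + 1.44 + 10.24 + 23.04 = 59.92
s = √(59.92/7) = √8.56 ≈ 2.926

s = 2.926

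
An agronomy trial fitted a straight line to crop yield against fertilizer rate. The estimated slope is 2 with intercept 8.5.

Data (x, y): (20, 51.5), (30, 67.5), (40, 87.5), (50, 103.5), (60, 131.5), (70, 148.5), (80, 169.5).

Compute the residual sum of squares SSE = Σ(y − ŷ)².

x=20: ŷ = 8.5 + 2·20 = 48.5; r = 51.5 − 48.5 = 3
x=30: ŷ = 8.5 + 2·30 = 68.5; r = 67.5 − 68.5 = -1
x=40: ŷ = 8.5 + 2·40 = 88.5; r = 87.5 − 88.5 = -1
x=50: ŷ = 8.5 + 2·50 = 108.5; r = 103.5 − 108.5 = -5
x=60: ŷ = 8.5 + 2·60 = 128.5; r = 131.5 − 128.5 = 3
x=70: ŷ = 8.5 + 2·70 = 148.5; r = 148.5 − 148.5 = 0
x=80: ŷ = 8.5 + 2·80 = 168.5; r = 169.5 − 168.5 = 1
SSE = 9 + 1 + 1 + 25 + 9 + 0 + 1 = 46

SSE = 46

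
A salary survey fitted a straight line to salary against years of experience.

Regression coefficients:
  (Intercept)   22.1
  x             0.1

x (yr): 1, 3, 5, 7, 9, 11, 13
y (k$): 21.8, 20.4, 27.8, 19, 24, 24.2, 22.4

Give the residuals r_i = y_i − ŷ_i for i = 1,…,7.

x=1: ŷ = 22.1 + 0.1·1 = 22.2; r = 21.8 − 22.2 = -0.4
x=3: ŷ = 22.1 + 0.1·3 = 22.4; r = 20.4 − 22.4 = -2
x=5: ŷ = 22.1 + 0.1·5 = 22.6; r = 27.8 − 22.6 = 5.2
x=7: ŷ = 22.1 + 0.1·7 = 22.8; r = 19 − 22.8 = -3.8
x=9: ŷ = 22.1 + 0.1·9 = 23; r = 24 − 23 = 1
x=11: ŷ = 22.1 + 0.1·11 = 23.2; r = 24.2 − 23.2 = 1
x=13: ŷ = 22.1 + 0.1·13 = 23.4; r = 22.4 − 23.4 = -1

-0.4, -2, 5.2, -3.8, 1, 1, -1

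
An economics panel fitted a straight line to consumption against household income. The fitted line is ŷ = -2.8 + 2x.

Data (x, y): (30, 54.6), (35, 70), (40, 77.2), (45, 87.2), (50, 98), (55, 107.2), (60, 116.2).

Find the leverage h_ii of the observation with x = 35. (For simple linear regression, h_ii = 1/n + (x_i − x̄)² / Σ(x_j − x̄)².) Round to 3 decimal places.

h = 0.286

x̄ = (30 + 35 + 40 + 45 + 50 + 55 + 60)/7 = 45
Σ(x − x̄)² = 225 + 100 + 25 + 0 + 25 + 100 + 225 = 700
h = 1/7 + (-10)²/700 = 0.142857 + 0.142857 = 0.286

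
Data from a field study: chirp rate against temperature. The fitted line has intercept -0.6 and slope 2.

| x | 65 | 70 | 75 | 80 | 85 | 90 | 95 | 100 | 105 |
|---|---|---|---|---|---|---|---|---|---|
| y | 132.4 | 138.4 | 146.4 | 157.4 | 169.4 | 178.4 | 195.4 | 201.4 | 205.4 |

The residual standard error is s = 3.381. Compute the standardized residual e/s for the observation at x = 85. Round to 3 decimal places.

0.000

ŷ = -0.6 + 2·85 = 169.4
e = 169.4 − 169.4 = 0
e/s = 0 / 3.381 = 0.000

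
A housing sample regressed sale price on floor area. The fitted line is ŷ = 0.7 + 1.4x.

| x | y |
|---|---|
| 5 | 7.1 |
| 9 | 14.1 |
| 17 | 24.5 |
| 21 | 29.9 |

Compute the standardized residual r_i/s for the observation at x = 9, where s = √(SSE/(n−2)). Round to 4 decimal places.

x=5: ŷ = 0.7 + 1.4·5 = 7.7; r = 7.1 − 7.7 = -0.6
x=9: ŷ = 0.7 + 1.4·9 = 13.3; r = 14.1 − 13.3 = 0.8
x=17: ŷ = 0.7 + 1.4·17 = 24.5; r = 24.5 − 24.5 = 0
x=21: ŷ = 0.7 + 1.4·21 = 30.1; r = 29.9 − 30.1 = -0.2
SSE = 0.36 + 0.64 + 0 + 0.04 = 1.04
s = √(1.04/2) = 0.72111
r/s = 0.8 / 0.72111 = 1.1094

1.1094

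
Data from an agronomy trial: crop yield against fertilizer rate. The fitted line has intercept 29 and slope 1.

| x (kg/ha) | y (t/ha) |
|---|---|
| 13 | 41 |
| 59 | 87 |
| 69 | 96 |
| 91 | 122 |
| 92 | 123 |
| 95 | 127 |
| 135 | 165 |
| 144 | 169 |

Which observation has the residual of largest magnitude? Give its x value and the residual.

x=13: ŷ = 29 + 13 = 42; r = 41 − 42 = -1
x=59: ŷ = 29 + 59 = 88; r = 87 − 88 = -1
x=69: ŷ = 29 + 69 = 98; r = 96 − 98 = -2
x=91: ŷ = 29 + 91 = 120; r = 122 − 120 = 2
x=92: ŷ = 29 + 92 = 121; r = 123 − 121 = 2
x=95: ŷ = 29 + 95 = 124; r = 127 − 124 = 3
x=135: ŷ = 29 + 135 = 164; r = 165 − 164 = 1
x=144: ŷ = 29 + 144 = 173; r = 169 − 173 = -4
Largest |r| is 4 at x = 144, residual -4.

x = 144, r = -4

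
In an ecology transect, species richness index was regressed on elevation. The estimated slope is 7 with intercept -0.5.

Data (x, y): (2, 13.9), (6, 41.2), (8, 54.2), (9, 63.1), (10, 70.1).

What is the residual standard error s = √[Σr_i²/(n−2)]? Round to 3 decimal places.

x=2: ŷ = -0.5 + 7·2 = 13.5; r = 13.9 − 13.5 = 0.4
x=6: ŷ = -0.5 + 7·6 = 41.5; r = 41.2 − 41.5 = -0.3
x=8: ŷ = -0.5 + 7·8 = 55.5; r = 54.2 − 55.5 = -1.3
x=9: ŷ = -0.5 + 7·9 = 62.5; r = 63.1 − 62.5 = 0.6
x=10: ŷ = -0.5 + 7·10 = 69.5; r = 70.1 − 69.5 = 0.6
SSE = 0.16 + 0.09 + 1.69 + 0.36 + 0.36 = 2.66
s = √(2.66/3) = √0.886667 ≈ 0.942

s = 0.942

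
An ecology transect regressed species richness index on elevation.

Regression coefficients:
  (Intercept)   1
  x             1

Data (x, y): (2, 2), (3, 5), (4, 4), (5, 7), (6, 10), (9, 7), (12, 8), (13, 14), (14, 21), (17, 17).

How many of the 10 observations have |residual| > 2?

4

x=2: ŷ = 1 + 2 = 3; e = 2 − 3 = -1
x=3: ŷ = 1 + 3 = 4; e = 5 − 4 = 1
x=4: ŷ = 1 + 4 = 5; e = 4 − 5 = -1
x=5: ŷ = 1 + 5 = 6; e = 7 − 6 = 1
x=6: ŷ = 1 + 6 = 7; e = 10 − 7 = 3
x=9: ŷ = 1 + 9 = 10; e = 7 − 10 = -3
x=12: ŷ = 1 + 12 = 13; e = 8 − 13 = -5
x=13: ŷ = 1 + 13 = 14; e = 14 − 14 = 0
x=14: ŷ = 1 + 14 = 15; e = 21 − 15 = 6
x=17: ŷ = 1 + 17 = 18; e = 17 − 18 = -1
|e| > 2: x=6 (|e|=3), x=9 (|e|=3), x=12 (|e|=5), x=14 (|e|=6) → 4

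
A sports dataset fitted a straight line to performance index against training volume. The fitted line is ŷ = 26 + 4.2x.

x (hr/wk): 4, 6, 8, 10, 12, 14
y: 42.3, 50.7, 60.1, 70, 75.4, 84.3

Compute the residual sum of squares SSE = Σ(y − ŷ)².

x=4: ŷ = 26 + 4.2·4 = 42.8; e = 42.3 − 42.8 = -0.5
x=6: ŷ = 26 + 4.2·6 = 51.2; e = 50.7 − 51.2 = -0.5
x=8: ŷ = 26 + 4.2·8 = 59.6; e = 60.1 − 59.6 = 0.5
x=10: ŷ = 26 + 4.2·10 = 68; e = 70 − 68 = 2
x=12: ŷ = 26 + 4.2·12 = 76.4; e = 75.4 − 76.4 = -1
x=14: ŷ = 26 + 4.2·14 = 84.8; e = 84.3 − 84.8 = -0.5
SSE = 0.25 + 0.25 + 0.25 + 4 + 1 + 0.25 = 6

SSE = 6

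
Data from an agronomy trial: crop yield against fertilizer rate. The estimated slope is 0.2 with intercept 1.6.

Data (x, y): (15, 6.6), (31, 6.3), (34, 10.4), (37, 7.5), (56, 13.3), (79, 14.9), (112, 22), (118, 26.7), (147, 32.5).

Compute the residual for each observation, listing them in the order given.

2, -1.5, 2, -1.5, 0.5, -2.5, -2, 1.5, 1.5

x=15: ŷ = 1.6 + 0.2·15 = 4.6; r = 6.6 − 4.6 = 2
x=31: ŷ = 1.6 + 0.2·31 = 7.8; r = 6.3 − 7.8 = -1.5
x=34: ŷ = 1.6 + 0.2·34 = 8.4; r = 10.4 − 8.4 = 2
x=37: ŷ = 1.6 + 0.2·37 = 9; r = 7.5 − 9 = -1.5
x=56: ŷ = 1.6 + 0.2·56 = 12.8; r = 13.3 − 12.8 = 0.5
x=79: ŷ = 1.6 + 0.2·79 = 17.4; r = 14.9 − 17.4 = -2.5
x=112: ŷ = 1.6 + 0.2·112 = 24; r = 22 − 24 = -2
x=118: ŷ = 1.6 + 0.2·118 = 25.2; r = 26.7 − 25.2 = 1.5
x=147: ŷ = 1.6 + 0.2·147 = 31; r = 32.5 − 31 = 1.5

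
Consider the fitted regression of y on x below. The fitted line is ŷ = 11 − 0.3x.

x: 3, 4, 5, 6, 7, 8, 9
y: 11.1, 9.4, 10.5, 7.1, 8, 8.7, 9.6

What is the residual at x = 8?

ŷ = 11 − 0.3·8 = 8.6
e = 8.7 − 8.6 = 0.1

e = 0.1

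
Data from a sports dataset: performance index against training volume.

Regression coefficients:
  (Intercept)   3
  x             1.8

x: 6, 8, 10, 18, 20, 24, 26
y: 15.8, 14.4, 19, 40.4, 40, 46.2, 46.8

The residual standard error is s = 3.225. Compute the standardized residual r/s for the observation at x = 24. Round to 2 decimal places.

0.00

ŷ = 3 + 1.8·24 = 46.2
r = 46.2 − 46.2 = 0
r/s = 0 / 3.225 = 0.00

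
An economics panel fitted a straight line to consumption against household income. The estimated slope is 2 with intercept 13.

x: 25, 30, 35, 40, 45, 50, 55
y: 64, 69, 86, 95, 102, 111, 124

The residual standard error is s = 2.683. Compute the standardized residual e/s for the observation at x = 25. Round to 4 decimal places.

ŷ = 13 + 2·25 = 63
e = 64 − 63 = 1
e/s = 1 / 2.683 = 0.3727

0.3727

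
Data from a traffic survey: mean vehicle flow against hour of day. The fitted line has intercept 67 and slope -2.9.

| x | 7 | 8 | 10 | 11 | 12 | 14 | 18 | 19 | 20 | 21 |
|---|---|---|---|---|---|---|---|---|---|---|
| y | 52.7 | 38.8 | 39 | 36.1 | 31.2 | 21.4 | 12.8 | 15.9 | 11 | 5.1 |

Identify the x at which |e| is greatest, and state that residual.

x = 7, e = 6

x=7: ŷ = 67 − 2.9·7 = 46.7; e = 52.7 − 46.7 = 6
x=8: ŷ = 67 − 2.9·8 = 43.8; e = 38.8 − 43.8 = -5
x=10: ŷ = 67 − 2.9·10 = 38; e = 39 − 38 = 1
x=11: ŷ = 67 − 2.9·11 = 35.1; e = 36.1 − 35.1 = 1
x=12: ŷ = 67 − 2.9·12 = 32.2; e = 31.2 − 32.2 = -1
x=14: ŷ = 67 − 2.9·14 = 26.4; e = 21.4 − 26.4 = -5
x=18: ŷ = 67 − 2.9·18 = 14.8; e = 12.8 − 14.8 = -2
x=19: ŷ = 67 − 2.9·19 = 11.9; e = 15.9 − 11.9 = 4
x=20: ŷ = 67 − 2.9·20 = 9; e = 11 − 9 = 2
x=21: ŷ = 67 − 2.9·21 = 6.1; e = 5.1 − 6.1 = -1
Largest |e| is 6 at x = 7, residual 6.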